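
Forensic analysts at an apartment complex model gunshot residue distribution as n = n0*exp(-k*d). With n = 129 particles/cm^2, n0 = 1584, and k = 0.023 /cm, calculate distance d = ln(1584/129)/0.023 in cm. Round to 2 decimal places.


GSR distance calculation:
n0/n = 1584 / 129 = 12.27907
ln(n0/n) = 2.507896
d = 2.507896 / 0.023 = 109.04 cm

109.04


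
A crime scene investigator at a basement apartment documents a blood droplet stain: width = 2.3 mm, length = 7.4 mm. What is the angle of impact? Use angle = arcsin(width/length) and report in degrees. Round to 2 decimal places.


Blood spatter impact angle calculation:
width / length = 2.3 / 7.4 = 0.310811
angle = arcsin(0.310811)
angle = 18.11 degrees

18.11


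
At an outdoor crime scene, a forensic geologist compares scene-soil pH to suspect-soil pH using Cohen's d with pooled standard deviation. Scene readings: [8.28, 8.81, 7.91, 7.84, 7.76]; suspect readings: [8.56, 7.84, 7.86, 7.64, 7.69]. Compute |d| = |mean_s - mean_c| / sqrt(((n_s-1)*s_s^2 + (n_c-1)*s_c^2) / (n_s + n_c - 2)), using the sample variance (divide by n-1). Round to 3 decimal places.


Pooled-variance Cohen's d for soil pH comparison:
Scene mean = 40.6 / 5 = 8.12
Suspect mean = 39.59 / 5 = 7.918
Scene sample variance s_s^2 = 0.18845
Suspect sample variance s_c^2 = 0.13772
Pooled variance = ((n_s-1)*s_s^2 + (n_c-1)*s_c^2) / (n_s + n_c - 2) = 0.163085
Pooled SD = sqrt(0.163085) = 0.403838
Mean difference = 0.202
|d| = |0.202| / 0.403838 = 0.500

0.500


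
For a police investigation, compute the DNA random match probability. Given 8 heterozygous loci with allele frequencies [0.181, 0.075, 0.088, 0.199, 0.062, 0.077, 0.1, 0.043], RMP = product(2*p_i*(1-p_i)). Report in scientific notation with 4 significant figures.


Computing RMP for 8 loci:
Locus 1: 2 * 0.181 * 0.819 = 0.296478
Locus 2: 2 * 0.075 * 0.925 = 0.13875
Locus 3: 2 * 0.088 * 0.912 = 0.160512
Locus 4: 2 * 0.199 * 0.801 = 0.318798
Locus 5: 2 * 0.062 * 0.938 = 0.116312
Locus 6: 2 * 0.077 * 0.923 = 0.142142
Locus 7: 2 * 0.1 * 0.9 = 0.18
Locus 8: 2 * 0.043 * 0.957 = 0.082302
RMP = 5.156e-07

5.156e-07


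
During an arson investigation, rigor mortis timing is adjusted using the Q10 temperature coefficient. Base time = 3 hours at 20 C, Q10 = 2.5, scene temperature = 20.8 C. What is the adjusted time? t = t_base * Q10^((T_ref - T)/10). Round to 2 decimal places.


Rigor mortis time adjustment:
Exponent = (T_ref - T_actual) / 10 = (20 - 20.8) / 10 = -0.08
Q10 factor = 2.5^-0.08 = 0.92932
t_adjusted = 3 * 0.92932 = 2.79 hours

2.79


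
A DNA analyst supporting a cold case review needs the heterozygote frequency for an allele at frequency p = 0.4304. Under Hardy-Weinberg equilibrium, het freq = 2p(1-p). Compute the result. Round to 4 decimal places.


Hardy-Weinberg heterozygote frequency:
q = 1 - p = 1 - 0.4304 = 0.5696
2pq = 2 * 0.4304 * 0.5696 = 0.4903

0.4903


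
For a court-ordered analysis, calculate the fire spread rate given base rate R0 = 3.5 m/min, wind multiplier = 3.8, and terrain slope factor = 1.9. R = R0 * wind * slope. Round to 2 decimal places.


Fire spread rate calculation:
R = R0 * wind_factor * slope_factor
= 3.5 * 3.8 * 1.9
= 13.3 * 1.9
= 25.27 m/min

25.27


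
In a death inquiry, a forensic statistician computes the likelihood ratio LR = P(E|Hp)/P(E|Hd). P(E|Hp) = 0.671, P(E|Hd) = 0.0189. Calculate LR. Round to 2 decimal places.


Likelihood ratio calculation:
LR = P(E|Hp) / P(E|Hd)
LR = 0.671 / 0.0189
LR = 35.50

35.50


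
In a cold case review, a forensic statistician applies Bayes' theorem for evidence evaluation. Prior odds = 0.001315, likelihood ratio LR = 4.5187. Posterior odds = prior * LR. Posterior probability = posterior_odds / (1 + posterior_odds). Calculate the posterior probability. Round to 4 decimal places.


Bayesian evidence evaluation:
Posterior odds = prior_odds * LR = 0.001315 * 4.5187 = 0.00594209
Posterior probability = posterior_odds / (1 + posterior_odds)
= 0.00594209 / (1 + 0.00594209)
= 0.00594209 / 1.00594209
= 0.0059

0.0059


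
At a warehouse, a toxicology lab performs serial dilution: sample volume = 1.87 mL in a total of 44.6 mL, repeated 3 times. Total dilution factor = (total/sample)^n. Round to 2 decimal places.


Dilution factor calculation:
Single dilution = V_total / V_sample = 44.6 / 1.87 ≈ 23.850267
Number of dilutions = 3
Total DF = (44.6 / 1.87)^3 (full precision, rounded at the end) = 13566.87

13566.87


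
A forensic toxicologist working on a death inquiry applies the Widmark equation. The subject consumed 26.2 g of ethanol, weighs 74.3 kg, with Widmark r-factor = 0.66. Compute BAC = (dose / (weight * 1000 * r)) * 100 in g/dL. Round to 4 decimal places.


Applying the Widmark formula:
BAC = (dose_g / (body_wt * 1000 * r)) * 100
Denominator = 74.3 * 1000 * 0.66 = 49038
BAC = (26.2 / 49038) * 100
BAC = 0.0534 g/dL

0.0534


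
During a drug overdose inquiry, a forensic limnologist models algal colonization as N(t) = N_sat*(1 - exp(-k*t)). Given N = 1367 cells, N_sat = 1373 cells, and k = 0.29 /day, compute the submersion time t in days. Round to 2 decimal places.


PMSI from diatom colonization curve:
N / N_sat = 1367 / 1373 = 0.99563
1 - N/N_sat = 0.00437
ln(1 - N/N_sat) = -5.432992
t = -ln(1 - N/N_sat) / k = -(-5.432992) / 0.29 = 18.73 days

18.73


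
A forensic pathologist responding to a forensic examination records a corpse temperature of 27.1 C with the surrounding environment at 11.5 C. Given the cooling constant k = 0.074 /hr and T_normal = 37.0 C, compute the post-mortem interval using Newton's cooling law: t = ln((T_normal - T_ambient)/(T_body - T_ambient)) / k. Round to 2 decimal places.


Using Newton's law of cooling:
t = ln((T_normal - T_ambient) / (T_body - T_ambient)) / k
T_normal - T_ambient = 25.5
T_body - T_ambient = 15.6
Ratio = 1.634615
ln(ratio) = 0.491407
t = 0.491407 / 0.074 = 6.64 hours

6.64


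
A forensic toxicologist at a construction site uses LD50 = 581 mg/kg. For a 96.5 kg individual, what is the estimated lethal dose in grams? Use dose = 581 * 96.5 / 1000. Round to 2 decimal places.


Lethal dose calculation:
Lethal dose = LD50 * body_weight / 1000
= 581 * 96.5 / 1000
= 56066.5 / 1000
= 56.07 g

56.07


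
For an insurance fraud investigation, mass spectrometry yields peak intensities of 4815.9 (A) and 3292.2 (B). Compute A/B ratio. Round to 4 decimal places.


Spectral peak ratio:
Peak A = 4815.9 counts
Peak B = 3292.2 counts
Ratio = 4815.9 / 3292.2 = 1.4628

1.4628


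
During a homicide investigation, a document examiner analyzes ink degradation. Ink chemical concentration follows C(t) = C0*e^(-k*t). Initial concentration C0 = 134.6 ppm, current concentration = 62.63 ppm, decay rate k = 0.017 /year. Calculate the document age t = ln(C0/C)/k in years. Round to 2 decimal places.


Document age estimation:
C0/C = 134.6 / 62.63 = 2.14913
ln(C0/C) = 0.765063
t = 0.765063 / 0.017 = 45.00 years

45.00


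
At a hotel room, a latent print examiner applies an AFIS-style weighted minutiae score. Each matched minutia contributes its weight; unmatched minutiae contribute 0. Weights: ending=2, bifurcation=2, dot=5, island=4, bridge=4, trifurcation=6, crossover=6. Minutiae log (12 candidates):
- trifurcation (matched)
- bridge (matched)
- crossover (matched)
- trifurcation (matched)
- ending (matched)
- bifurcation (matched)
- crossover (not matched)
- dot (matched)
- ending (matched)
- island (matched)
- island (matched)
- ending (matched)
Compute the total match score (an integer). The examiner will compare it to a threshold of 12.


Weighted minutiae match score:
  trifurcation: matched, +6 (running total 6)
  bridge: matched, +4 (running total 10)
  crossover: matched, +6 (running total 16)
  trifurcation: matched, +6 (running total 22)
  ending: matched, +2 (running total 24)
  bifurcation: matched, +2 (running total 26)
  crossover: not matched, +0
  dot: matched, +5 (running total 31)
  ending: matched, +2 (running total 33)
  island: matched, +4 (running total 37)
  island: matched, +4 (running total 41)
  ending: matched, +2 (running total 43)
Total score = 43
Threshold = 12; verdict = identification

43


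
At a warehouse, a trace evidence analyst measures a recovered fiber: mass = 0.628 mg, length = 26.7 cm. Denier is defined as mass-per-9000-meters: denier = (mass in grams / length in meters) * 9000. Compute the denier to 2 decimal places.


Denier calculation:
Mass in grams = 0.628 mg / 1000 = 0.000628 g
Length in meters = 26.7 cm / 100 = 0.267 m
Linear density = mass / length = 0.000628 / 0.267 = 0.00235206 g/m
Denier = (g/m) * 9000 = 0.00235206 * 9000 = 21.17

21.17


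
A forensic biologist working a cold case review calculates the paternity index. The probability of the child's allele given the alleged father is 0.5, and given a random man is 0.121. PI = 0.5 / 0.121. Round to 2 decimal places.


Paternity Index calculation:
PI = P(allele|father) / P(allele|random)
PI = 0.5 / 0.121
PI = 4.13

4.13


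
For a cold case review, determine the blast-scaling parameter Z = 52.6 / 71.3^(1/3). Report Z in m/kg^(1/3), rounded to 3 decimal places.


Scaled distance calculation:
W^(1/3) = 71.3^(1/3) = 4.146642
Z = R / W^(1/3) = 52.6 / 4.146642
Z = 12.685 m/kg^(1/3)

12.685


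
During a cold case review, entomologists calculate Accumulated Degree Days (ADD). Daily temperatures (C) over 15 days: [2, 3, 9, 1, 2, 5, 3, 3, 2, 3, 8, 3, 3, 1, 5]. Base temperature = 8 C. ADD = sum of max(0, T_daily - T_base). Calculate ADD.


Computing ADD day by day:
Day 1: max(0, 2 - 8) = 0
Day 2: max(0, 3 - 8) = 0
Day 3: max(0, 9 - 8) = 1
Day 4: max(0, 1 - 8) = 0
Day 5: max(0, 2 - 8) = 0
Day 6: max(0, 5 - 8) = 0
Day 7: max(0, 3 - 8) = 0
Day 8: max(0, 3 - 8) = 0
Day 9: max(0, 2 - 8) = 0
Day 10: max(0, 3 - 8) = 0
Day 11: max(0, 8 - 8) = 0
Day 12: max(0, 3 - 8) = 0
Day 13: max(0, 3 - 8) = 0
Day 14: max(0, 1 - 8) = 0
Day 15: max(0, 5 - 8) = 0
Total ADD = 1

1


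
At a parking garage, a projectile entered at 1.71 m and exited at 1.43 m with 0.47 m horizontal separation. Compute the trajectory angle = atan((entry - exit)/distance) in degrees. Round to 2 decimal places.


Bullet trajectory angle:
Height difference = 1.71 - 1.43 = 0.28 m
angle = atan(0.28 / 0.47)
angle = atan(0.595745)
angle = 30.78 degrees

30.78


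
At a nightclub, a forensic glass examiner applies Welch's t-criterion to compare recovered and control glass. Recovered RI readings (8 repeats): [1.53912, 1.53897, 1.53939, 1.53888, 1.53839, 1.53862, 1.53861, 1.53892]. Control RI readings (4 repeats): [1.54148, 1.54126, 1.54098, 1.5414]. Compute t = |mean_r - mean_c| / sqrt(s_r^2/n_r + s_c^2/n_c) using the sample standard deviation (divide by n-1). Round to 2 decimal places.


Welch's t-criterion for glass RI comparison:
Recovered mean = sum / n_r = 12.3109 / 8 = 1.5388625
Control mean = sum / n_c = 6.16512 / 4 = 1.54128
Recovered sample variance s_r^2 = 1.00793e-07
Control sample variance s_c^2 = 4.82667e-08
Welch SE (unpooled) = sqrt(s_r^2/n_r + s_c^2/n_c) = sqrt(1.25991e-08 + 1.20667e-08) = sqrt(2.46658e-08) = 0.000157053
|mean_r - mean_c| = 0.0024175
t = 0.0024175 / 0.000157053 = 15.39

15.39


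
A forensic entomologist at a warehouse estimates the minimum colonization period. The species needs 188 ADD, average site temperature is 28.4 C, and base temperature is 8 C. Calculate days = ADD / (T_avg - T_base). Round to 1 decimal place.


Insect development time:
Effective temperature = avg_temp - T_base = 28.4 - 8 = 20.4 C
Days = ADD / effective_temp = 188 / 20.4 = 9.2 days

9.2


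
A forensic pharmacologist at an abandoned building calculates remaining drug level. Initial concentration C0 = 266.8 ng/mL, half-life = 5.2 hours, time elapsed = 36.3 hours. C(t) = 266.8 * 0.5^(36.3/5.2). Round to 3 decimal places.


Drug concentration decay:
Number of half-lives = t / t_half = 36.3 / 5.2 = 6.980769
Decay factor = 0.5^6.980769 = 0.00791734
C(t) = 266.8 * 0.00791734 = 2.112 ng/mL

2.112


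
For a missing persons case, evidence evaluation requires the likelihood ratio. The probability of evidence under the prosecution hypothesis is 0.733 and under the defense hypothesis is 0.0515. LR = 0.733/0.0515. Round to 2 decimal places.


Likelihood ratio calculation:
LR = P(E|Hp) / P(E|Hd)
LR = 0.733 / 0.0515
LR = 14.23

14.23


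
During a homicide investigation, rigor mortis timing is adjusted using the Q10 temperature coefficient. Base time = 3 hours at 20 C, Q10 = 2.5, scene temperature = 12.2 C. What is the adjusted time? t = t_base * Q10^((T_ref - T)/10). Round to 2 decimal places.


Rigor mortis time adjustment:
Exponent = (T_ref - T_actual) / 10 = (20 - 12.2) / 10 = 0.78
Q10 factor = 2.5^0.78 = 2.04359
t_adjusted = 3 * 2.04359 = 6.13 hours

6.13


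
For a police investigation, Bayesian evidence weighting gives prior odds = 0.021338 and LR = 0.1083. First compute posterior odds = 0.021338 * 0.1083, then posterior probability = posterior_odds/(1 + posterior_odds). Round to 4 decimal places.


Bayesian evidence evaluation:
Posterior odds = prior_odds * LR = 0.021338 * 0.1083 = 0.002310905
Posterior probability = posterior_odds / (1 + posterior_odds)
= 0.002310905 / (1 + 0.002310905)
= 0.002310905 / 1.002310905
= 0.0023

0.0023


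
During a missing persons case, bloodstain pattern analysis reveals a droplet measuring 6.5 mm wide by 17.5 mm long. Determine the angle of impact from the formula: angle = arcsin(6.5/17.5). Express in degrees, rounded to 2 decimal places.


Blood spatter impact angle calculation:
width / length = 6.5 / 17.5 = 0.371429
angle = arcsin(0.371429)
angle = 21.80 degrees

21.80


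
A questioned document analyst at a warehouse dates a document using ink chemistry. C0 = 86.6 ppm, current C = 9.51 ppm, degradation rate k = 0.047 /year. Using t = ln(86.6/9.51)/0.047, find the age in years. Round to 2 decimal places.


Document age estimation:
C0/C = 86.6 / 9.51 = 9.106204
ln(C0/C) = 2.208956
t = 2.208956 / 0.047 = 47.00 years

47.00


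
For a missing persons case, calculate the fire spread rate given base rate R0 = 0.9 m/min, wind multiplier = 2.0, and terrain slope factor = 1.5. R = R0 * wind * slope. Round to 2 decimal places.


Fire spread rate calculation:
R = R0 * wind_factor * slope_factor
= 0.9 * 2.0 * 1.5
= 1.8 * 1.5
= 2.70 m/min

2.70


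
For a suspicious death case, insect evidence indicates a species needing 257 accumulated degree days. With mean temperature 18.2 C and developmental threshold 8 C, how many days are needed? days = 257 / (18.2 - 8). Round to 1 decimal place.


Insect development time:
Effective temperature = avg_temp - T_base = 18.2 - 8 = 10.2 C
Days = ADD / effective_temp = 257 / 10.2 = 25.2 days

25.2


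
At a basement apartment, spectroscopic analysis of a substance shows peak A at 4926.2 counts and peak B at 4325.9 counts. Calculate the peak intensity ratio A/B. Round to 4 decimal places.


Spectral peak ratio:
Peak A = 4926.2 counts
Peak B = 4325.9 counts
Ratio = 4926.2 / 4325.9 = 1.1388

1.1388


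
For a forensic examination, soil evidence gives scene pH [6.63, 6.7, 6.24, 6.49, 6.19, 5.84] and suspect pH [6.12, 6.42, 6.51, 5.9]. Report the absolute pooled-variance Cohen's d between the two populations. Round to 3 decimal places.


Pooled-variance Cohen's d for soil pH comparison:
Scene mean = 38.09 / 6 = 6.348333
Suspect mean = 24.95 / 4 = 6.2375
Scene sample variance s_s^2 = 0.103657
Suspect sample variance s_c^2 = 0.078425
Pooled variance = ((n_s-1)*s_s^2 + (n_c-1)*s_c^2) / (n_s + n_c - 2) = 0.094195
Pooled SD = sqrt(0.094195) = 0.306912
Mean difference = 0.110833
|d| = |0.110833| / 0.306912 = 0.361

0.361


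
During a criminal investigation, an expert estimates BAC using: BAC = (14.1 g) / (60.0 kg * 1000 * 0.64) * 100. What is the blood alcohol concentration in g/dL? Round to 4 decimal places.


Applying the Widmark formula:
BAC = (dose_g / (body_wt * 1000 * r)) * 100
Denominator = 60.0 * 1000 * 0.64 = 38400
BAC = (14.1 / 38400) * 100
BAC = 0.0367 g/dL

0.0367


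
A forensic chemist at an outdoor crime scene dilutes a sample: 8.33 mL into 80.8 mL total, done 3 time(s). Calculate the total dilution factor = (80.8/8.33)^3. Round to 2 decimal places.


Dilution factor calculation:
Single dilution = V_total / V_sample = 80.8 / 8.33 ≈ 9.69988
Number of dilutions = 3
Total DF = (80.8 / 8.33)^3 (full precision, rounded at the end) = 912.64

912.64


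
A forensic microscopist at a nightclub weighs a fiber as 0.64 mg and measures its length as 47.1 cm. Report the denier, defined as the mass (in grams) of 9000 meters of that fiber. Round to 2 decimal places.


Denier calculation:
Mass in grams = 0.64 mg / 1000 = 0.00064 g
Length in meters = 47.1 cm / 100 = 0.471 m
Linear density = mass / length = 0.00064 / 0.471 = 0.00135881 g/m
Denier = (g/m) * 9000 = 0.00135881 * 9000 = 12.23

12.23


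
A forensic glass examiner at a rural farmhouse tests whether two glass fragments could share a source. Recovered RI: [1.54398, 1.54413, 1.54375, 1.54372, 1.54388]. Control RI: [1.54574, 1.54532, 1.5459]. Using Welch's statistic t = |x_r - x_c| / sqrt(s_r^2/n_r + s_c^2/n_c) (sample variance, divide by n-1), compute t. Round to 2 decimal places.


Welch's t-criterion for glass RI comparison:
Recovered mean = sum / n_r = 7.71946 / 5 = 1.543892
Control mean = sum / n_c = 4.63696 / 3 = 1.5456533
Recovered sample variance s_r^2 = 2.857e-08
Control sample variance s_c^2 = 8.97333e-08
Welch SE (unpooled) = sqrt(s_r^2/n_r + s_c^2/n_c) = sqrt(5.714e-09 + 2.99111e-08) = sqrt(3.56251e-08) = 0.000188746
|mean_r - mean_c| = 0.00176133
t = 0.00176133 / 0.000188746 = 9.33

9.33


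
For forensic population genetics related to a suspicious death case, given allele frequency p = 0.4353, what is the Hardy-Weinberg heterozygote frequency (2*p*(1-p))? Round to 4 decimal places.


Hardy-Weinberg heterozygote frequency:
q = 1 - p = 1 - 0.4353 = 0.5647
2pq = 2 * 0.4353 * 0.5647 = 0.4916

0.4916


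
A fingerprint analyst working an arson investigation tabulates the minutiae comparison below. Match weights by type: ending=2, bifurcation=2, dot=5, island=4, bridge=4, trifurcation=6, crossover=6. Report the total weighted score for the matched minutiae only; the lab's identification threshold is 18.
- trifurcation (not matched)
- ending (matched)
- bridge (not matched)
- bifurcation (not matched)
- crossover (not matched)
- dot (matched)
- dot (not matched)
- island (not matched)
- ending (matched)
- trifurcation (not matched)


Weighted minutiae match score:
  trifurcation: not matched, +0
  ending: matched, +2 (running total 2)
  bridge: not matched, +0
  bifurcation: not matched, +0
  crossover: not matched, +0
  dot: matched, +5 (running total 7)
  dot: not matched, +0
  island: not matched, +0
  ending: matched, +2 (running total 9)
  trifurcation: not matched, +0
Total score = 9
Threshold = 18; verdict = inconclusive

9


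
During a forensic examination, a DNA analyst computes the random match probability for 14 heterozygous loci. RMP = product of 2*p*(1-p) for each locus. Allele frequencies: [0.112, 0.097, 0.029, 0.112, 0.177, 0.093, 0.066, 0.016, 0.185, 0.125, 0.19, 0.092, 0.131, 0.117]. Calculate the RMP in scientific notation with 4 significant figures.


Computing RMP for 14 loci:
Locus 1: 2 * 0.112 * 0.888 = 0.198912
Locus 2: 2 * 0.097 * 0.903 = 0.175182
Locus 3: 2 * 0.029 * 0.971 = 0.056318
Locus 4: 2 * 0.112 * 0.888 = 0.198912
Locus 5: 2 * 0.177 * 0.823 = 0.291342
Locus 6: 2 * 0.093 * 0.907 = 0.168702
Locus 7: 2 * 0.066 * 0.934 = 0.123288
Locus 8: 2 * 0.016 * 0.984 = 0.031488
Locus 9: 2 * 0.185 * 0.815 = 0.30155
Locus 10: 2 * 0.125 * 0.875 = 0.21875
Locus 11: 2 * 0.19 * 0.81 = 0.3078
Locus 12: 2 * 0.092 * 0.908 = 0.167072
Locus 13: 2 * 0.131 * 0.869 = 0.227678
Locus 14: 2 * 0.117 * 0.883 = 0.206622
RMP = 1.189e-11

1.189e-11


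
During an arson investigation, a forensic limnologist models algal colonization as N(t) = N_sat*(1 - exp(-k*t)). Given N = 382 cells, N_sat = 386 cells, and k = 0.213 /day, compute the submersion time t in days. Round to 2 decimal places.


PMSI from diatom colonization curve:
N / N_sat = 382 / 386 = 0.989637
1 - N/N_sat = 0.010363
ln(1 - N/N_sat) = -4.569514
t = -ln(1 - N/N_sat) / k = -(-4.569514) / 0.213 = 21.45 days

21.45


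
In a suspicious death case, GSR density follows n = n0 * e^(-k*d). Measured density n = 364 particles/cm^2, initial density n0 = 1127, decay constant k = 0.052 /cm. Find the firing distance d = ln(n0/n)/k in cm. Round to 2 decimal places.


GSR distance calculation:
n0/n = 1127 / 364 = 3.096154
ln(n0/n) = 1.130161
d = 1.130161 / 0.052 = 21.73 cm

21.73


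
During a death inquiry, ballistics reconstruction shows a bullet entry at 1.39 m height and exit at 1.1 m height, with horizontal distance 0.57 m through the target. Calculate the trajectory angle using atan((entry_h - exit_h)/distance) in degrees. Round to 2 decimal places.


Bullet trajectory angle:
Height difference = 1.39 - 1.1 = 0.29 m
angle = atan(0.29 / 0.57)
angle = atan(0.508772)
angle = 26.97 degrees

26.97


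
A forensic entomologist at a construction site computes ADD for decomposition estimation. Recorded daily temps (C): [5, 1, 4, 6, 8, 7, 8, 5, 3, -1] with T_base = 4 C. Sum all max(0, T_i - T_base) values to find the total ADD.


Computing ADD day by day:
Day 1: max(0, 5 - 4) = 1
Day 2: max(0, 1 - 4) = 0
Day 3: max(0, 4 - 4) = 0
Day 4: max(0, 6 - 4) = 2
Day 5: max(0, 8 - 4) = 4
Day 6: max(0, 7 - 4) = 3
Day 7: max(0, 8 - 4) = 4
Day 8: max(0, 5 - 4) = 1
Day 9: max(0, 3 - 4) = 0
Day 10: max(0, -1 - 4) = 0
Total ADD = 15

15


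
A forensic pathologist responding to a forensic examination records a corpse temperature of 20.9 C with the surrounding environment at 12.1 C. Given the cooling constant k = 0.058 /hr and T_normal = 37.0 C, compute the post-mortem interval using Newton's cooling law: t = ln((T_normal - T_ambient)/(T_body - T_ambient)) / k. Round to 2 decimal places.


Using Newton's law of cooling:
t = ln((T_normal - T_ambient) / (T_body - T_ambient)) / k
T_normal - T_ambient = 24.9
T_body - T_ambient = 8.8
Ratio = 2.829545
ln(ratio) = 1.040116
t = 1.040116 / 0.058 = 17.93 hours

17.93


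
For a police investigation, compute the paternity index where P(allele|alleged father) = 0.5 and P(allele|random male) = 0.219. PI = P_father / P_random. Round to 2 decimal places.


Paternity Index calculation:
PI = P(allele|father) / P(allele|random)
PI = 0.5 / 0.219
PI = 2.28

2.28


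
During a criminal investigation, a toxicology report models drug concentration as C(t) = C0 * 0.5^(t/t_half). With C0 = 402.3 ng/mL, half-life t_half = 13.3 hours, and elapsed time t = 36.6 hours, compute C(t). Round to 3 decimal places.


Drug concentration decay:
Number of half-lives = t / t_half = 36.6 / 13.3 = 2.75188
Decay factor = 0.5^2.75188 = 0.14845731
C(t) = 402.3 * 0.14845731 = 59.724 ng/mL

59.724


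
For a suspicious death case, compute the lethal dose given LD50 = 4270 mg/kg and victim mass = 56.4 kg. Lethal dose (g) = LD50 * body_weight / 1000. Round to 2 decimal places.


Lethal dose calculation:
Lethal dose = LD50 * body_weight / 1000
= 4270 * 56.4 / 1000
= 240828 / 1000
= 240.83 g

240.83


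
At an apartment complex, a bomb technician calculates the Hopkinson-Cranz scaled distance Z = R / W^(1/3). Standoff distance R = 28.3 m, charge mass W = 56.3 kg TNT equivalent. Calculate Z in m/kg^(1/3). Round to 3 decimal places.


Scaled distance calculation:
W^(1/3) = 56.3^(1/3) = 3.832682
Z = R / W^(1/3) = 28.3 / 3.832682
Z = 7.384 m/kg^(1/3)

7.384


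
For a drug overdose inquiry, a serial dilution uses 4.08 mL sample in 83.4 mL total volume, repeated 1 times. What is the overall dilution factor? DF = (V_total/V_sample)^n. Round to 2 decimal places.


Dilution factor calculation:
Single dilution = V_total / V_sample = 83.4 / 4.08 ≈ 20.441176
Number of dilutions = 1
Total DF = (83.4 / 4.08)^1 (full precision, rounded at the end) = 20.44

20.44


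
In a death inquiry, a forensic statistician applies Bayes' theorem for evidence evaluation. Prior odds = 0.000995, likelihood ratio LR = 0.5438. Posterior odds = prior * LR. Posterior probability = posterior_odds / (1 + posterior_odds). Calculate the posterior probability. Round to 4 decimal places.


Bayesian evidence evaluation:
Posterior odds = prior_odds * LR = 0.000995 * 0.5438 = 0.000541081
Posterior probability = posterior_odds / (1 + posterior_odds)
= 0.000541081 / (1 + 0.000541081)
= 0.000541081 / 1.000541081
= 0.0005

0.0005


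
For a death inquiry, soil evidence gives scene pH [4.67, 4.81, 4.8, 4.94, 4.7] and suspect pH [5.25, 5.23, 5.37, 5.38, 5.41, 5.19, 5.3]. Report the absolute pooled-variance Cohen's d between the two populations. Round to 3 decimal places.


Pooled-variance Cohen's d for soil pH comparison:
Scene mean = 23.92 / 5 = 4.784
Suspect mean = 37.13 / 7 = 5.304286
Scene sample variance s_s^2 = 0.01133
Suspect sample variance s_c^2 = 0.007129
Pooled variance = ((n_s-1)*s_s^2 + (n_c-1)*s_c^2) / (n_s + n_c - 2) = 0.008809
Pooled SD = sqrt(0.008809) = 0.093856
Mean difference = -0.520286
|d| = |-0.520286| / 0.093856 = 5.543

5.543


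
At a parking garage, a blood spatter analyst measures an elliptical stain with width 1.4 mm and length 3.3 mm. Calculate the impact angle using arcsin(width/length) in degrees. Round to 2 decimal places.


Blood spatter impact angle calculation:
width / length = 1.4 / 3.3 = 0.424242
angle = arcsin(0.424242)
angle = 25.10 degrees

25.10


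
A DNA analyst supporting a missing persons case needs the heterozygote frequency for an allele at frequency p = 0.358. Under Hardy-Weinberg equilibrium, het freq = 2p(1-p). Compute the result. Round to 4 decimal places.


Hardy-Weinberg heterozygote frequency:
q = 1 - p = 1 - 0.358 = 0.642
2pq = 2 * 0.358 * 0.642 = 0.4597

0.4597


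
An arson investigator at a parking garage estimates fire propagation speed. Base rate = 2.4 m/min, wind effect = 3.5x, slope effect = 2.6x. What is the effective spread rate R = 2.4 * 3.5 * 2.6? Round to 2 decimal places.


Fire spread rate calculation:
R = R0 * wind_factor * slope_factor
= 2.4 * 3.5 * 2.6
= 8.4 * 2.6
= 21.84 m/min

21.84


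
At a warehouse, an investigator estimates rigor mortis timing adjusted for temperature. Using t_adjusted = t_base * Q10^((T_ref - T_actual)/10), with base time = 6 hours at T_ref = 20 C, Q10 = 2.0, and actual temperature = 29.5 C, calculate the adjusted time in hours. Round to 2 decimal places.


Rigor mortis time adjustment:
Exponent = (T_ref - T_actual) / 10 = (20 - 29.5) / 10 = -0.95
Q10 factor = 2.0^-0.95 = 0.51763
t_adjusted = 6 * 0.51763 = 3.11 hours

3.11


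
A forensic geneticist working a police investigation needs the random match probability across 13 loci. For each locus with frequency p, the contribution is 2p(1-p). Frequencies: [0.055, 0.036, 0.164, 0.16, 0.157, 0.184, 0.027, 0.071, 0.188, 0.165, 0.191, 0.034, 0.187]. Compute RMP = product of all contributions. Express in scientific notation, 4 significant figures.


Computing RMP for 13 loci:
Locus 1: 2 * 0.055 * 0.945 = 0.10395
Locus 2: 2 * 0.036 * 0.964 = 0.069408
Locus 3: 2 * 0.164 * 0.836 = 0.274208
Locus 4: 2 * 0.16 * 0.84 = 0.2688
Locus 5: 2 * 0.157 * 0.843 = 0.264702
Locus 6: 2 * 0.184 * 0.816 = 0.300288
Locus 7: 2 * 0.027 * 0.973 = 0.052542
Locus 8: 2 * 0.071 * 0.929 = 0.131918
Locus 9: 2 * 0.188 * 0.812 = 0.305312
Locus 10: 2 * 0.165 * 0.835 = 0.27555
Locus 11: 2 * 0.191 * 0.809 = 0.309038
Locus 12: 2 * 0.034 * 0.966 = 0.065688
Locus 13: 2 * 0.187 * 0.813 = 0.304062
RMP = 1.521e-10

1.521e-10


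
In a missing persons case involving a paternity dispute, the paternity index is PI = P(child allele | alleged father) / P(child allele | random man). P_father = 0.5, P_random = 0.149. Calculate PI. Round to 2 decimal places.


Paternity Index calculation:
PI = P(allele|father) / P(allele|random)
PI = 0.5 / 0.149
PI = 3.36

3.36


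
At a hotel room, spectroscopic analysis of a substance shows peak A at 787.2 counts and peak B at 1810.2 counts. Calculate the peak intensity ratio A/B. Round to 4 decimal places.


Spectral peak ratio:
Peak A = 787.2 counts
Peak B = 1810.2 counts
Ratio = 787.2 / 1810.2 = 0.4349

0.4349


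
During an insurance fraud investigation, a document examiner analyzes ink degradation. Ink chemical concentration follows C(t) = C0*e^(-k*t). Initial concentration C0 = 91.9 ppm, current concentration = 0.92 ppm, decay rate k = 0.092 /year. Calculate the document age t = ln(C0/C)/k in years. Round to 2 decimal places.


Document age estimation:
C0/C = 91.9 / 0.92 = 99.891304
ln(C0/C) = 4.604083
t = 4.604083 / 0.092 = 50.04 years

50.04


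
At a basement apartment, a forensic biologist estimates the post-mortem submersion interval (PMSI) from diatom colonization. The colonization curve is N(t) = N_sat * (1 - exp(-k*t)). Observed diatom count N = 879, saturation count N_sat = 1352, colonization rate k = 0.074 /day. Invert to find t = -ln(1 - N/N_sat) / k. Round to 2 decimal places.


PMSI from diatom colonization curve:
N / N_sat = 879 / 1352 = 0.650148
1 - N/N_sat = 0.349852
ln(1 - N/N_sat) = -1.050245
t = -ln(1 - N/N_sat) / k = -(-1.050245) / 0.074 = 14.19 days

14.19


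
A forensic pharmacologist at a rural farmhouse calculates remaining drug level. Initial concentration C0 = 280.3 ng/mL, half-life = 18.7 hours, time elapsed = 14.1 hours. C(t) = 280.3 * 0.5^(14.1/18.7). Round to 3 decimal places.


Drug concentration decay:
Number of half-lives = t / t_half = 14.1 / 18.7 = 0.754011
Decay factor = 0.5^0.754011 = 0.59295273
C(t) = 280.3 * 0.59295273 = 166.205 ng/mL

166.205


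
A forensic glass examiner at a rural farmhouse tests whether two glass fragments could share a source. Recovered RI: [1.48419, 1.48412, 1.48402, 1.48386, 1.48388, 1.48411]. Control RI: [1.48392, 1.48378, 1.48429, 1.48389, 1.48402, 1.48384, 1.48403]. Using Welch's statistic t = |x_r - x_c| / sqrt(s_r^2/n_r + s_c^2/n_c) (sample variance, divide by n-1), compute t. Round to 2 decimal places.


Welch's t-criterion for glass RI comparison:
Recovered mean = sum / n_r = 8.90418 / 6 = 1.48403
Control mean = sum / n_c = 10.38777 / 7 = 1.4839671
Recovered sample variance s_r^2 = 1.832e-08
Control sample variance s_c^2 = 2.83905e-08
Welch SE (unpooled) = sqrt(s_r^2/n_r + s_c^2/n_c) = sqrt(3.05333e-09 + 4.05578e-09) = sqrt(7.10911e-09) = 8.43155e-05
|mean_r - mean_c| = 6.28571e-05
t = 6.28571e-05 / 8.43155e-05 = 0.75

0.75


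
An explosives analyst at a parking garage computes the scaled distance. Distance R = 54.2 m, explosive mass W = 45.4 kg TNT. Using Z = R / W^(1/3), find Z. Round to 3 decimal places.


Scaled distance calculation:
W^(1/3) = 45.4^(1/3) = 3.567401
Z = R / W^(1/3) = 54.2 / 3.567401
Z = 15.193 m/kg^(1/3)

15.193


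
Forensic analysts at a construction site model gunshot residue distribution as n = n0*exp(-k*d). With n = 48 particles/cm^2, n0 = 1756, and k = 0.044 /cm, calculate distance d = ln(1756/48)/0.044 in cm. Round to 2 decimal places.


GSR distance calculation:
n0/n = 1756 / 48 = 36.583333
ln(n0/n) = 3.599593
d = 3.599593 / 0.044 = 81.81 cm

81.81


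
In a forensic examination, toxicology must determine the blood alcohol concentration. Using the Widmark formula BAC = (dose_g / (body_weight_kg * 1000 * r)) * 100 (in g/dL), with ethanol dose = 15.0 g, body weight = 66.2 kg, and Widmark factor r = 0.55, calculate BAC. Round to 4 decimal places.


Applying the Widmark formula:
BAC = (dose_g / (body_wt * 1000 * r)) * 100
Denominator = 66.2 * 1000 * 0.55 = 36410
BAC = (15.0 / 36410) * 100
BAC = 0.0412 g/dL

0.0412


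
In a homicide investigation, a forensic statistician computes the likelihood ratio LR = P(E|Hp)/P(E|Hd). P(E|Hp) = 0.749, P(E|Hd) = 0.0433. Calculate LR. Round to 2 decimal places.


Likelihood ratio calculation:
LR = P(E|Hp) / P(E|Hd)
LR = 0.749 / 0.0433
LR = 17.30

17.30


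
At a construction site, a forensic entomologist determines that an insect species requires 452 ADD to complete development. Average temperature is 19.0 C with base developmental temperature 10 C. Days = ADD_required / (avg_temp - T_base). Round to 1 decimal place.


Insect development time:
Effective temperature = avg_temp - T_base = 19.0 - 10 = 9.0 C
Days = ADD / effective_temp = 452 / 9.0 = 50.2 days

50.2


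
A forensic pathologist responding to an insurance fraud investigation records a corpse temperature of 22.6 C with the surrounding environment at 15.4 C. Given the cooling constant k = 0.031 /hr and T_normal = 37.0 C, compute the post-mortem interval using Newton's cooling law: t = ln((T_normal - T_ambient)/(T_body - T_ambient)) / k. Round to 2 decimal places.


Using Newton's law of cooling:
t = ln((T_normal - T_ambient) / (T_body - T_ambient)) / k
T_normal - T_ambient = 21.6
T_body - T_ambient = 7.2
Ratio = 3
ln(ratio) = 1.098612
t = 1.098612 / 0.031 = 35.44 hours

35.44


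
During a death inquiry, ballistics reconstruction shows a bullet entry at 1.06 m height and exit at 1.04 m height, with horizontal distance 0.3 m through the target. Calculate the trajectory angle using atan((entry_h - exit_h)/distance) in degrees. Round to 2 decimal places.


Bullet trajectory angle:
Height difference = 1.06 - 1.04 = 0.02 m
angle = atan(0.02 / 0.3)
angle = atan(0.066667)
angle = 3.81 degrees

3.81


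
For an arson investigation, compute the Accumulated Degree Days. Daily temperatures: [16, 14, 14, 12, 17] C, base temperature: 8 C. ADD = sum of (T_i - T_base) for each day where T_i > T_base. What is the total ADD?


Computing ADD day by day:
Day 1: max(0, 16 - 8) = 8
Day 2: max(0, 14 - 8) = 6
Day 3: max(0, 14 - 8) = 6
Day 4: max(0, 12 - 8) = 4
Day 5: max(0, 17 - 8) = 9
Total ADD = 33

33


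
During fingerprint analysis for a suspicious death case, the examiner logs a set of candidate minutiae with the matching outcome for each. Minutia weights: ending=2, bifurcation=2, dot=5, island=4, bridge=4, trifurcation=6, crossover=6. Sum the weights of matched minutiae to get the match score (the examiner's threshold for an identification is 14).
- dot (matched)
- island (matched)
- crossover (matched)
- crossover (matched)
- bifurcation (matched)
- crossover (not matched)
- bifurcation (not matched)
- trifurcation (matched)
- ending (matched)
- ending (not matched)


Weighted minutiae match score:
  dot: matched, +5 (running total 5)
  island: matched, +4 (running total 9)
  crossover: matched, +6 (running total 15)
  crossover: matched, +6 (running total 21)
  bifurcation: matched, +2 (running total 23)
  crossover: not matched, +0
  bifurcation: not matched, +0
  trifurcation: matched, +6 (running total 29)
  ending: matched, +2 (running total 31)
  ending: not matched, +0
Total score = 31
Threshold = 14; verdict = identification

31


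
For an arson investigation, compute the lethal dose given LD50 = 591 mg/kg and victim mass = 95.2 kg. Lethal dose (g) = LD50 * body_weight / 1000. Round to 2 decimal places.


Lethal dose calculation:
Lethal dose = LD50 * body_weight / 1000
= 591 * 95.2 / 1000
= 56263.2 / 1000
= 56.26 g

56.26


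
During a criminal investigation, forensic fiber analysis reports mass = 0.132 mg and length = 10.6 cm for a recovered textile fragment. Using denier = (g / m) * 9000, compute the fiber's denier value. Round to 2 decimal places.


Denier calculation:
Mass in grams = 0.132 mg / 1000 = 0.000132 g
Length in meters = 10.6 cm / 100 = 0.106 m
Linear density = mass / length = 0.000132 / 0.106 = 0.00124528 g/m
Denier = (g/m) * 9000 = 0.00124528 * 9000 = 11.21

11.21


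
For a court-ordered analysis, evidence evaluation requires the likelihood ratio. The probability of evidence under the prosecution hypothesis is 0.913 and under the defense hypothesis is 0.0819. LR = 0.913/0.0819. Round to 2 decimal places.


Likelihood ratio calculation:
LR = P(E|Hp) / P(E|Hd)
LR = 0.913 / 0.0819
LR = 11.15

11.15


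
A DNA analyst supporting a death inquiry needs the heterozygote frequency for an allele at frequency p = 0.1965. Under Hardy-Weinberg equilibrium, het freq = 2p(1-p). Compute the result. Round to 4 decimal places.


Hardy-Weinberg heterozygote frequency:
q = 1 - p = 1 - 0.1965 = 0.8035
2pq = 2 * 0.1965 * 0.8035 = 0.3158

0.3158


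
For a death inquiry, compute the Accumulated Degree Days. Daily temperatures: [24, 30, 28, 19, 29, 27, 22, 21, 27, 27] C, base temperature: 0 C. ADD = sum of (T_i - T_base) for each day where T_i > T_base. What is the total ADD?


Computing ADD day by day:
Day 1: max(0, 24 - 0) = 24
Day 2: max(0, 30 - 0) = 30
Day 3: max(0, 28 - 0) = 28
Day 4: max(0, 19 - 0) = 19
Day 5: max(0, 29 - 0) = 29
Day 6: max(0, 27 - 0) = 27
Day 7: max(0, 22 - 0) = 22
Day 8: max(0, 21 - 0) = 21
Day 9: max(0, 27 - 0) = 27
Day 10: max(0, 27 - 0) = 27
Total ADD = 254

254


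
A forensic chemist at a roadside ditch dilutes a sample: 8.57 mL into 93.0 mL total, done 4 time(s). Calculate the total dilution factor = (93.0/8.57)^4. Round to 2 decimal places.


Dilution factor calculation:
Single dilution = V_total / V_sample = 93.0 / 8.57 ≈ 10.851809
Number of dilutions = 4
Total DF = (93.0 / 8.57)^4 (full precision, rounded at the end) = 13867.83

13867.83


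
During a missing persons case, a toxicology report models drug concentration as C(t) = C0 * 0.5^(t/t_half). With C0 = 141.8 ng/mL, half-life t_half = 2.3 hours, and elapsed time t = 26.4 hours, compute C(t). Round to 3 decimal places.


Drug concentration decay:
Number of half-lives = t / t_half = 26.4 / 2.3 = 11.478261
Decay factor = 0.5^11.478261 = 0.00035051
C(t) = 141.8 * 0.00035051 = 0.050 ng/mL

0.050


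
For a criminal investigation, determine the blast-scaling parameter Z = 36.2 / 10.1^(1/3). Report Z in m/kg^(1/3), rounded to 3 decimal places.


Scaled distance calculation:
W^(1/3) = 10.1^(1/3) = 2.161592
Z = R / W^(1/3) = 36.2 / 2.161592
Z = 16.747 m/kg^(1/3)

16.747


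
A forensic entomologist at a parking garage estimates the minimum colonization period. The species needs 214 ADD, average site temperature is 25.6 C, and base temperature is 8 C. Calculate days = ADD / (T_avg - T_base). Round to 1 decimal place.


Insect development time:
Effective temperature = avg_temp - T_base = 25.6 - 8 = 17.6 C
Days = ADD / effective_temp = 214 / 17.6 = 12.2 days

12.2


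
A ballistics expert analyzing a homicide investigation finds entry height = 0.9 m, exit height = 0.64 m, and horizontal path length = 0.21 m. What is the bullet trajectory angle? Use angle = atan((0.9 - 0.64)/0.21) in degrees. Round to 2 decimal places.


Bullet trajectory angle:
Height difference = 0.9 - 0.64 = 0.26 m
angle = atan(0.26 / 0.21)
angle = atan(1.238095)
angle = 51.07 degrees

51.07


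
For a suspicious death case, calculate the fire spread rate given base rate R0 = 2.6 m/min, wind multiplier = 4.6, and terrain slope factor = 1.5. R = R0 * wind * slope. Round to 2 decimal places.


Fire spread rate calculation:
R = R0 * wind_factor * slope_factor
= 2.6 * 4.6 * 1.5
= 11.96 * 1.5
= 17.94 m/min

17.94


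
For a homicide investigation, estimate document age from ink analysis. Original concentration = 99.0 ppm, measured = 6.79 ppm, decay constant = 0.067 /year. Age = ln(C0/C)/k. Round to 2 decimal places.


Document age estimation:
C0/C = 99.0 / 6.79 = 14.580265
ln(C0/C) = 2.679669
t = 2.679669 / 0.067 = 40.00 years

40.00


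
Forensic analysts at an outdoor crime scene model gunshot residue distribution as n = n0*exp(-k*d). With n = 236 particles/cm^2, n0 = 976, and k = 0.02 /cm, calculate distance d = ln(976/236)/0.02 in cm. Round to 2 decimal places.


GSR distance calculation:
n0/n = 976 / 236 = 4.135593
ln(n0/n) = 1.419631
d = 1.419631 / 0.02 = 70.98 cm

70.98


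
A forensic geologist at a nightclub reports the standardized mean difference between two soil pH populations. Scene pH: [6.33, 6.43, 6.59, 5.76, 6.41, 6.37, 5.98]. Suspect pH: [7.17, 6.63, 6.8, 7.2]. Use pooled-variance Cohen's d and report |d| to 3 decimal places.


Pooled-variance Cohen's d for soil pH comparison:
Scene mean = 43.87 / 7 = 6.267143
Suspect mean = 27.8 / 4 = 6.95
Scene sample variance s_s^2 = 0.084224
Suspect sample variance s_c^2 = 0.0786
Pooled variance = ((n_s-1)*s_s^2 + (n_c-1)*s_c^2) / (n_s + n_c - 2) = 0.082349
Pooled SD = sqrt(0.082349) = 0.286965
Mean difference = -0.682857
|d| = |-0.682857| / 0.286965 = 2.380

2.380
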